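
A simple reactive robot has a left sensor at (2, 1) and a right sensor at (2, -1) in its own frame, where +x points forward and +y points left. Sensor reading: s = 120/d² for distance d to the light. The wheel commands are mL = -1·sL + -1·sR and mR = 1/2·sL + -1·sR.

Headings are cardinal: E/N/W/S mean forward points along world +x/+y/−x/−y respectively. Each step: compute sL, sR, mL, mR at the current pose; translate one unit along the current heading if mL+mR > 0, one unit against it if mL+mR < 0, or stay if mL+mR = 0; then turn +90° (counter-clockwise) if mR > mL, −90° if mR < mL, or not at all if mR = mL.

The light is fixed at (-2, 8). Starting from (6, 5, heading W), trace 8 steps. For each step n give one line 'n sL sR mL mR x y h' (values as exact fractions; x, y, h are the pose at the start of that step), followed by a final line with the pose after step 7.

0 30/13 3 -69/13 -24/13 6 5 W
1 24/25 120/89 -5136/2225 -1932/2225 7 5 S
2 60/61 12/13 -1512/793 -342/793 7 6 E
3 120/49 40/27 -5200/1323 -340/1323 6 6 N
4 30/13 3 -69/13 -24/13 6 5 W
5 24/25 120/89 -5136/2225 -1932/2225 7 5 S
6 60/61 12/13 -1512/793 -342/793 7 6 E
7 120/49 40/27 -5200/1323 -340/1323 6 6 N
final 6 5 W

n=0: pose=(6,5,W); sL=30/13, sR=3; mL=-69/13, mR=-24/13; mL+mR=-93/13 → advance -1; mR−mL=45/13 → turn +1·90°
n=1: pose=(7,5,S); sL=24/25, sR=120/89; mL=-5136/2225, mR=-1932/2225; mL+mR=-7068/2225 → advance -1; mR−mL=36/25 → turn +1·90°
n=2: pose=(7,6,E); sL=60/61, sR=12/13; mL=-1512/793, mR=-342/793; mL+mR=-1854/793 → advance -1; mR−mL=90/61 → turn +1·90°
n=3: pose=(6,6,N); sL=120/49, sR=40/27; mL=-5200/1323, mR=-340/1323; mL+mR=-5540/1323 → advance -1; mR−mL=180/49 → turn +1·90°
n=4: pose=(6,5,W); sL=30/13, sR=3; mL=-69/13, mR=-24/13; mL+mR=-93/13 → advance -1; mR−mL=45/13 → turn +1·90°
n=5: pose=(7,5,S); sL=24/25, sR=120/89; mL=-5136/2225, mR=-1932/2225; mL+mR=-7068/2225 → advance -1; mR−mL=36/25 → turn +1·90°
n=6: pose=(7,6,E); sL=60/61, sR=12/13; mL=-1512/793, mR=-342/793; mL+mR=-1854/793 → advance -1; mR−mL=90/61 → turn +1·90°
n=7: pose=(6,6,N); sL=120/49, sR=40/27; mL=-5200/1323, mR=-340/1323; mL+mR=-5540/1323 → advance -1; mR−mL=180/49 → turn +1·90°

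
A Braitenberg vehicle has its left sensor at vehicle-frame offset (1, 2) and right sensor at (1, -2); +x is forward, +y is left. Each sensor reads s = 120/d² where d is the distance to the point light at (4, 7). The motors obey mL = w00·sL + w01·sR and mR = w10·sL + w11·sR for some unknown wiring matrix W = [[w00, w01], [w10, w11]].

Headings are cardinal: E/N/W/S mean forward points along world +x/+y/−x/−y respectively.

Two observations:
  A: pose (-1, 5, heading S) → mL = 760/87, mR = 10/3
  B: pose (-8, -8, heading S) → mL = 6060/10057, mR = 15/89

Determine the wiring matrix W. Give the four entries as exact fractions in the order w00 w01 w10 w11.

obs A: pose=(-1,5,S) → sL=20/3, sR=60/29, mL=760/87, mR=10/3
obs B: pose=(-8,-8,S) → sL=30/89, sR=30/113, mL=6060/10057, mR=15/89
sensor matrix S = [[20/3, 60/29], [30/89, 30/113]]; det S = 312800/291653
solve [mL_A; mL_B] = S·[w00; w01] and [mR_A; mR_B] = S·[w10; w11]:
  w00 = 1, w01 = 1, w10 = 1/2, w11 = 0

1 1 1/2 0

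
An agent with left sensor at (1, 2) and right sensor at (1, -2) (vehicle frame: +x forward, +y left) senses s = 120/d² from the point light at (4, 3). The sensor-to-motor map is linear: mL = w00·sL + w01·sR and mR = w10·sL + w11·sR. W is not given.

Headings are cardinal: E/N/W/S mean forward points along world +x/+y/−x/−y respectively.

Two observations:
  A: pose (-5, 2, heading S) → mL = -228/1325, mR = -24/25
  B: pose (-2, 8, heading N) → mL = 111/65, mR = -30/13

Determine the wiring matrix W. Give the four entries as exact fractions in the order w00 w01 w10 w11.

obs A: pose=(-5,2,S) → sL=120/53, sR=24/25, mL=-228/1325, mR=-24/25
obs B: pose=(-2,8,N) → sL=6/5, sR=30/13, mL=111/65, mR=-30/13
sensor matrix S = [[120/53, 24/25], [6/5, 30/13]]; det S = 350784/86125
solve [mL_A; mL_B] = S·[w00; w01] and [mR_A; mR_B] = S·[w10; w11]:
  w00 = -1/2, w01 = 1, w10 = 0, w11 = -1

-1/2 1 0 -1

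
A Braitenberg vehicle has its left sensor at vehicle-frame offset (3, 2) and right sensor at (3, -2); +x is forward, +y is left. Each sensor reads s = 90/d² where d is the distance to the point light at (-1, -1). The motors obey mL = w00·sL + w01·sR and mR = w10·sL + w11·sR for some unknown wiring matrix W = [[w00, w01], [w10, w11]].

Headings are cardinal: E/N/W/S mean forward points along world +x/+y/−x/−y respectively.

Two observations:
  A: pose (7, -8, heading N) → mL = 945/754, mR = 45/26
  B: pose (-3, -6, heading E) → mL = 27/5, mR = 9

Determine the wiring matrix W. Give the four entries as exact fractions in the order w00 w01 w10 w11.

obs A: pose=(7,-8,N) → sL=45/26, sR=45/58, mL=945/754, mR=45/26
obs B: pose=(-3,-6,E) → sL=9, sR=9/5, mL=27/5, mR=9
sensor matrix S = [[45/26, 45/58], [9, 9/5]]; det S = -1458/377
solve [mL_A; mL_B] = S·[w00; w01] and [mR_A; mR_B] = S·[w10; w11]:
  w00 = 1/2, w01 = 1/2, w10 = 1, w11 = 0

1/2 1/2 1 0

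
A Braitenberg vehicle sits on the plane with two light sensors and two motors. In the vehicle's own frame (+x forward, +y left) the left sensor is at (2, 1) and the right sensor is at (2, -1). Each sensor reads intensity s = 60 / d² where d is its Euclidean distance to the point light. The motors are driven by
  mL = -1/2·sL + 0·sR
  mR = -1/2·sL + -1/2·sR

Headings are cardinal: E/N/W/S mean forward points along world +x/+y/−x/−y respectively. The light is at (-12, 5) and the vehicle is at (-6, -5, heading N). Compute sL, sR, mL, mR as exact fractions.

left sensor world pos  = (-7, -3); dL² = 89
right sensor world pos = (-5, -3); dR² = 113
sL = 60/89 = 60/89
sR = 60/113 = 60/113
mL = -1/2·sL + 0·sR = -30/89
mR = -1/2·sL + -1/2·sR = -6060/10057

60/89 60/113 -30/89 -6060/10057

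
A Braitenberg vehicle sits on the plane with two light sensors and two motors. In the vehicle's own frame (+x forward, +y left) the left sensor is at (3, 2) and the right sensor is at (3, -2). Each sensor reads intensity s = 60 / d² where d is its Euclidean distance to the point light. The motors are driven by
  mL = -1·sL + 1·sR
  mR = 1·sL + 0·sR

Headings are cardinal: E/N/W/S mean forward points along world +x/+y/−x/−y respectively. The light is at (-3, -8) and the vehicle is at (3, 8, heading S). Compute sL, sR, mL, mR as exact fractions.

60/233 12/37 576/8621 60/233

left sensor world pos  = (5, 5); dL² = 233
right sensor world pos = (1, 5); dR² = 185
sL = 60/233 = 60/233
sR = 60/185 = 12/37
mL = -1·sL + 1·sR = 576/8621
mR = 1·sL + 0·sR = 60/233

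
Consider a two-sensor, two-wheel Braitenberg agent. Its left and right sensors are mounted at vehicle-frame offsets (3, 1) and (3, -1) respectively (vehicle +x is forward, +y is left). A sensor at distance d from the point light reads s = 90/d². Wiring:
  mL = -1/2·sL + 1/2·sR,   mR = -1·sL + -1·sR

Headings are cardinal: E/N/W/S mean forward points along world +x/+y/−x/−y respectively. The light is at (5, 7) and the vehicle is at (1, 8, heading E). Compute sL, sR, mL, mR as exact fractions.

left sensor world pos  = (4, 9); dL² = 5
right sensor world pos = (4, 7); dR² = 1
sL = 90/5 = 18
sR = 90/1 = 90
mL = -1/2·sL + 1/2·sR = 36
mR = -1·sL + -1·sR = -108

18 90 36 -108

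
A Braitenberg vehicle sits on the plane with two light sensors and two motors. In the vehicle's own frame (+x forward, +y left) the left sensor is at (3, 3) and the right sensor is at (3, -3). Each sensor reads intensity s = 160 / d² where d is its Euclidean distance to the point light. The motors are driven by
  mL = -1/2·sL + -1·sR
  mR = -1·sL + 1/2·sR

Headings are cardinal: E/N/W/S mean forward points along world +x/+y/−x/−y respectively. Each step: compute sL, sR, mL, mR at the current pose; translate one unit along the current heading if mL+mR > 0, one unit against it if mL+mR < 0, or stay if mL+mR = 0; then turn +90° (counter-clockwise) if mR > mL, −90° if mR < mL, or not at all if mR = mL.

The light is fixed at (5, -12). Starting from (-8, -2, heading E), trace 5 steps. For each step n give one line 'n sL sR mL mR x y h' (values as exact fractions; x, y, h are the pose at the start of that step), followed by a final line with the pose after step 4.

n=0: pose=(-8,-2,E); sL=160/269, sR=160/149; mL=-54960/40081, mR=-2320/40081; mL+mR=-57280/40081 → advance -1; mR−mL=52640/40081 → turn +1·90°
n=1: pose=(-9,-2,N); sL=80/229, sR=16/29; mL=-4824/6641, mR=-488/6641; mL+mR=-5312/6641 → advance -1; mR−mL=4336/6641 → turn +1·90°
n=2: pose=(-9,-3,W); sL=32/65, sR=160/433; mL=-17328/28145, mR=-8656/28145; mL+mR=-25984/28145 → advance -1; mR−mL=8672/28145 → turn +1·90°
n=3: pose=(-8,-3,S); sL=20/17, sR=40/73; mL=-1410/1241, mR=-1120/1241; mL+mR=-2530/1241 → advance -1; mR−mL=290/1241 → turn +1·90°
n=4: pose=(-8,-2,E); sL=160/269, sR=160/149; mL=-54960/40081, mR=-2320/40081; mL+mR=-57280/40081 → advance -1; mR−mL=52640/40081 → turn +1·90°

0 160/269 160/149 -54960/40081 -2320/40081 -8 -2 E
1 80/229 16/29 -4824/6641 -488/6641 -9 -2 N
2 32/65 160/433 -17328/28145 -8656/28145 -9 -3 W
3 20/17 40/73 -1410/1241 -1120/1241 -8 -3 S
4 160/269 160/149 -54960/40081 -2320/40081 -8 -2 E
final -9 -2 N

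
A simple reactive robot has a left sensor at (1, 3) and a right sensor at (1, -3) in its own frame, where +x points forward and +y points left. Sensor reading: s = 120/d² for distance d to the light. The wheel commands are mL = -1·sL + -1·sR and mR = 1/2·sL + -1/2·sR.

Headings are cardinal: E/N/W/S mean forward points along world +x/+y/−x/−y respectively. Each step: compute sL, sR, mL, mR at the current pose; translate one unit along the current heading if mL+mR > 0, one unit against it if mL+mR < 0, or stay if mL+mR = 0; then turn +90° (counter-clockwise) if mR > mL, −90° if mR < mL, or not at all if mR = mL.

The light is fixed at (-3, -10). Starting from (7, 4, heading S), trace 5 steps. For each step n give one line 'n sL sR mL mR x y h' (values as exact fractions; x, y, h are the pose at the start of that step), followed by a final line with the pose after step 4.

n=0: pose=(7,4,S); sL=60/169, sR=60/109; mL=-16680/18421, mR=-1800/18421; mL+mR=-18480/18421 → advance -1; mR−mL=14880/18421 → turn +1·90°
n=1: pose=(7,5,E); sL=24/89, sR=24/53; mL=-3408/4717, mR=-432/4717; mL+mR=-3840/4717 → advance -1; mR−mL=2976/4717 → turn +1·90°
n=2: pose=(6,5,N); sL=30/73, sR=3/10; mL=-519/730, mR=81/1460; mL+mR=-957/1460 → advance -1; mR−mL=1119/1460 → turn +1·90°
n=3: pose=(6,4,W); sL=24/37, sR=120/353; mL=-12912/13061, mR=2016/13061; mL+mR=-10896/13061 → advance -1; mR−mL=14928/13061 → turn +1·90°
n=4: pose=(7,4,S); sL=60/169, sR=60/109; mL=-16680/18421, mR=-1800/18421; mL+mR=-18480/18421 → advance -1; mR−mL=14880/18421 → turn +1·90°

0 60/169 60/109 -16680/18421 -1800/18421 7 4 S
1 24/89 24/53 -3408/4717 -432/4717 7 5 E
2 30/73 3/10 -519/730 81/1460 6 5 N
3 24/37 120/353 -12912/13061 2016/13061 6 4 W
4 60/169 60/109 -16680/18421 -1800/18421 7 4 S
final 7 5 E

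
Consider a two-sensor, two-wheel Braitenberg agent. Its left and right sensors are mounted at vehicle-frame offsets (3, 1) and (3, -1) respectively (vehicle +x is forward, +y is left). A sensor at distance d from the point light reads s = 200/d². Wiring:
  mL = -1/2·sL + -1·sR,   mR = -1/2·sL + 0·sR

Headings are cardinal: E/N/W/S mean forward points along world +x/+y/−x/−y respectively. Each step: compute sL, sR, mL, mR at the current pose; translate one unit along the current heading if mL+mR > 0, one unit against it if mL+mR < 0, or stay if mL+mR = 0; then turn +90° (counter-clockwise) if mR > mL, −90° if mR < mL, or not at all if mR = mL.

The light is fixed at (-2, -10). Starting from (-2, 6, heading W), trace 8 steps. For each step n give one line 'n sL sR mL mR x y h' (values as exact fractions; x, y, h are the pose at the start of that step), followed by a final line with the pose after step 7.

n=0: pose=(-2,6,W); sL=100/117, sR=100/149; mL=-19150/17433, mR=-50/117; mL+mR=-26600/17433 → advance -1; mR−mL=100/149 → turn +1·90°
n=1: pose=(-1,6,S); sL=200/173, sR=200/169; mL=-51500/29237, mR=-100/173; mL+mR=-68400/29237 → advance -1; mR−mL=200/169 → turn +1·90°
n=2: pose=(-1,7,E); sL=10/17, sR=25/34; mL=-35/34, mR=-5/17; mL+mR=-45/34 → advance -1; mR−mL=25/34 → turn +1·90°
n=3: pose=(-2,7,N); sL=200/401, sR=200/401; mL=-300/401, mR=-100/401; mL+mR=-400/401 → advance -1; mR−mL=200/401 → turn +1·90°
n=4: pose=(-2,6,W); sL=100/117, sR=100/149; mL=-19150/17433, mR=-50/117; mL+mR=-26600/17433 → advance -1; mR−mL=100/149 → turn +1·90°
n=5: pose=(-1,6,S); sL=200/173, sR=200/169; mL=-51500/29237, mR=-100/173; mL+mR=-68400/29237 → advance -1; mR−mL=200/169 → turn +1·90°
n=6: pose=(-1,7,E); sL=10/17, sR=25/34; mL=-35/34, mR=-5/17; mL+mR=-45/34 → advance -1; mR−mL=25/34 → turn +1·90°
n=7: pose=(-2,7,N); sL=200/401, sR=200/401; mL=-300/401, mR=-100/401; mL+mR=-400/401 → advance -1; mR−mL=200/401 → turn +1·90°

0 100/117 100/149 -19150/17433 -50/117 -2 6 W
1 200/173 200/169 -51500/29237 -100/173 -1 6 S
2 10/17 25/34 -35/34 -5/17 -1 7 E
3 200/401 200/401 -300/401 -100/401 -2 7 N
4 100/117 100/149 -19150/17433 -50/117 -2 6 W
5 200/173 200/169 -51500/29237 -100/173 -1 6 S
6 10/17 25/34 -35/34 -5/17 -1 7 E
7 200/401 200/401 -300/401 -100/401 -2 7 N
final -2 6 W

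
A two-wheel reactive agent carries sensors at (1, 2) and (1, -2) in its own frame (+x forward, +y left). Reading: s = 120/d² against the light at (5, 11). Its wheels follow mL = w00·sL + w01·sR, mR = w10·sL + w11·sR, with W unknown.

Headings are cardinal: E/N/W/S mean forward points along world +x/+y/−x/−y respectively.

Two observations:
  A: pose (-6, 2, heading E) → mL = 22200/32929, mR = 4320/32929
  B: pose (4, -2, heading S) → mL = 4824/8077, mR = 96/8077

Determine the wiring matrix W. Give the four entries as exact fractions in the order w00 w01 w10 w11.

1/2 1/2 1/2 -1/2

obs A: pose=(-6,2,E) → sL=120/149, sR=120/221, mL=22200/32929, mR=4320/32929
obs B: pose=(4,-2,S) → sL=120/197, sR=24/41, mL=4824/8077, mR=96/8077
sensor matrix S = [[120/149, 120/221], [120/197, 24/41]]; det S = 37416960/265967533
solve [mL_A; mL_B] = S·[w00; w01] and [mR_A; mR_B] = S·[w10; w11]:
  w00 = 1/2, w01 = 1/2, w10 = 1/2, w11 = -1/2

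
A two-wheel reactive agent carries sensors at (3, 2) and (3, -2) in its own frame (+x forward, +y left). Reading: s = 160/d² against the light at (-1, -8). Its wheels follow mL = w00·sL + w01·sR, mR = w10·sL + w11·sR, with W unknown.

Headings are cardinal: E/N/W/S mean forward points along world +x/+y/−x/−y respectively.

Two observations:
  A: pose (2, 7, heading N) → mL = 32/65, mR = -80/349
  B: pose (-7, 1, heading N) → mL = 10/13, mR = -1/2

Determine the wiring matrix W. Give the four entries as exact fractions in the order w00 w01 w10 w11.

1 0 0 -1/2

obs A: pose=(2,7,N) → sL=32/65, sR=160/349, mL=32/65, mR=-80/349
obs B: pose=(-7,1,N) → sL=10/13, sR=1, mL=10/13, mR=-1/2
sensor matrix S = [[32/65, 160/349], [10/13, 1]]; det S = 3168/22685
solve [mL_A; mL_B] = S·[w00; w01] and [mR_A; mR_B] = S·[w10; w11]:
  w00 = 1, w01 = 0, w10 = 0, w11 = -1/2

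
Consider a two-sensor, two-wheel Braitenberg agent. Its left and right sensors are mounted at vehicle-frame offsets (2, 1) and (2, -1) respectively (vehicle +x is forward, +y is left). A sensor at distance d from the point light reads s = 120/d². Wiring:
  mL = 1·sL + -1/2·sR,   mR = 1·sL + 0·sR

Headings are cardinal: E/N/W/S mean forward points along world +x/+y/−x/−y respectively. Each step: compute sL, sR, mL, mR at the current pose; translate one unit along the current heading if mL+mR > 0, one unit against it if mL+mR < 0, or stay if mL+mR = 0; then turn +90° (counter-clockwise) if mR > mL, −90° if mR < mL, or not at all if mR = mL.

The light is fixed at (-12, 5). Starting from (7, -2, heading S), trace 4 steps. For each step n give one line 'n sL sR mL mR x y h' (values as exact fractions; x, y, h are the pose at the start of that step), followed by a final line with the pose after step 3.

0 120/481 8/27 1316/12987 120/481 7 -2 S
1 12/49 20/87 554/4263 12/49 7 -3 E
2 120/397 40/159 11140/63123 120/397 8 -3 N
3 30/97 1/3 83/582 30/97 8 -2 W
final 7 -2 S

n=0: pose=(7,-2,S); sL=120/481, sR=8/27; mL=1316/12987, mR=120/481; mL+mR=4556/12987 → advance +1; mR−mL=4/27 → turn +1·90°
n=1: pose=(7,-3,E); sL=12/49, sR=20/87; mL=554/4263, mR=12/49; mL+mR=1598/4263 → advance +1; mR−mL=10/87 → turn +1·90°
n=2: pose=(8,-3,N); sL=120/397, sR=40/159; mL=11140/63123, mR=120/397; mL+mR=30220/63123 → advance +1; mR−mL=20/159 → turn +1·90°
n=3: pose=(8,-2,W); sL=30/97, sR=1/3; mL=83/582, mR=30/97; mL+mR=263/582 → advance +1; mR−mL=1/6 → turn +1·90°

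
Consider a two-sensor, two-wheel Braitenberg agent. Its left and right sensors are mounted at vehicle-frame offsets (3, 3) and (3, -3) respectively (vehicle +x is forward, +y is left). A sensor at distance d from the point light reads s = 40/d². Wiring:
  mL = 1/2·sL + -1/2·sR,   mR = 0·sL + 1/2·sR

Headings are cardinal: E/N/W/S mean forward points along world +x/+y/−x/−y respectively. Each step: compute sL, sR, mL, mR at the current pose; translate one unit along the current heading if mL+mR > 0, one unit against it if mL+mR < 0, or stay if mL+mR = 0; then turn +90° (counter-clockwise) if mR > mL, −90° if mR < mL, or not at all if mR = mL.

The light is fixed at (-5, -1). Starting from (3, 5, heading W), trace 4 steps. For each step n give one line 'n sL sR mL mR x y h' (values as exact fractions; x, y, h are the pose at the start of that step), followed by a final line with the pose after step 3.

0 20/17 20/53 360/901 10/53 3 5 W
1 40/97 40/181 1680/17557 20/181 2 5 N
2 5/4 10/29 105/232 5/29 2 6 W
3 40/109 40/181 1440/19729 20/181 1 6 N
final 1 7 W

n=0: pose=(3,5,W); sL=20/17, sR=20/53; mL=360/901, mR=10/53; mL+mR=10/17 → advance +1; mR−mL=-190/901 → turn -1·90°
n=1: pose=(2,5,N); sL=40/97, sR=40/181; mL=1680/17557, mR=20/181; mL+mR=20/97 → advance +1; mR−mL=260/17557 → turn +1·90°
n=2: pose=(2,6,W); sL=5/4, sR=10/29; mL=105/232, mR=5/29; mL+mR=5/8 → advance +1; mR−mL=-65/232 → turn -1·90°
n=3: pose=(1,6,N); sL=40/109, sR=40/181; mL=1440/19729, mR=20/181; mL+mR=20/109 → advance +1; mR−mL=740/19729 → turn +1·90°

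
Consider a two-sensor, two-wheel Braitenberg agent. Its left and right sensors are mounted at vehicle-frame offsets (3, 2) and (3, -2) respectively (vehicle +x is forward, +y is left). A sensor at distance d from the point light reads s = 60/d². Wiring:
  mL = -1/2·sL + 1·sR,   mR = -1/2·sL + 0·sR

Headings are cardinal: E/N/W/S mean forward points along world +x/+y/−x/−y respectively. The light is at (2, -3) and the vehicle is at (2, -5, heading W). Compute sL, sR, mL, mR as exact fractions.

12/5 20/3 82/15 -6/5

left sensor world pos  = (-1, -7); dL² = 25
right sensor world pos = (-1, -3); dR² = 9
sL = 60/25 = 12/5
sR = 60/9 = 20/3
mL = -1/2·sL + 1·sR = 82/15
mR = -1/2·sL + 0·sR = -6/5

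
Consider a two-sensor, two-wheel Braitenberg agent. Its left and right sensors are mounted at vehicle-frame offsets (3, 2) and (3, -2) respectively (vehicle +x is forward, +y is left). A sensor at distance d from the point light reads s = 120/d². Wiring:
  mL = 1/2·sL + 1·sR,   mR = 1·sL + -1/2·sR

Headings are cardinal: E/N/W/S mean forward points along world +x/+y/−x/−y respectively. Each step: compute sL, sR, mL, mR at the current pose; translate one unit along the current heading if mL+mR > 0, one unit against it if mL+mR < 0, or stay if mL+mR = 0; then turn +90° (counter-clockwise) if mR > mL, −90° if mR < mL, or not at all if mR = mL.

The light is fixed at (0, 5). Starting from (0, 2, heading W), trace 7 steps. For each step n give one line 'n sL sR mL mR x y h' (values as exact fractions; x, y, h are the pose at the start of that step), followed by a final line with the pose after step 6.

n=0: pose=(0,2,W); sL=60/17, sR=12; mL=234/17, mR=-42/17; mL+mR=192/17 → advance +1; mR−mL=-276/17 → turn -1·90°
n=1: pose=(-1,2,N); sL=40/3, sR=120; mL=380/3, mR=-140/3; mL+mR=80 → advance +1; mR−mL=-520/3 → turn -1·90°
n=2: pose=(-1,3,E); sL=30, sR=6; mL=21, mR=27; mL+mR=48 → advance +1; mR−mL=6 → turn +1·90°
n=3: pose=(0,3,N); sL=24, sR=24; mL=36, mR=12; mL+mR=48 → advance +1; mR−mL=-24 → turn -1·90°
n=4: pose=(0,4,E); sL=12, sR=20/3; mL=38/3, mR=26/3; mL+mR=64/3 → advance +1; mR−mL=-4 → turn -1·90°
n=5: pose=(1,4,S); sL=24/5, sR=120/17; mL=804/85, mR=108/85; mL+mR=912/85 → advance +1; mR−mL=-696/85 → turn -1·90°
n=6: pose=(1,3,W); sL=6, sR=30; mL=33, mR=-9; mL+mR=24 → advance +1; mR−mL=-42 → turn -1·90°

0 60/17 12 234/17 -42/17 0 2 W
1 40/3 120 380/3 -140/3 -1 2 N
2 30 6 21 27 -1 3 E
3 24 24 36 12 0 3 N
4 12 20/3 38/3 26/3 0 4 E
5 24/5 120/17 804/85 108/85 1 4 S
6 6 30 33 -9 1 3 W
final 0 3 N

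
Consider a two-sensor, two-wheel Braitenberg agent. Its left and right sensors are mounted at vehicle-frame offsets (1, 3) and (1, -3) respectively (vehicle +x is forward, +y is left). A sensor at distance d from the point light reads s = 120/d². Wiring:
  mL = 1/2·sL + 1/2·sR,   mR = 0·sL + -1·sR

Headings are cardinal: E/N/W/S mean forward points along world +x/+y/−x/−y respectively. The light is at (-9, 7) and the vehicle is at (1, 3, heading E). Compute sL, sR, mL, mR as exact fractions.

left sensor world pos  = (2, 6); dL² = 122
right sensor world pos = (2, 0); dR² = 170
sL = 120/122 = 60/61
sR = 120/170 = 12/17
mL = 1/2·sL + 1/2·sR = 876/1037
mR = 0·sL + -1·sR = -12/17

60/61 12/17 876/1037 -12/17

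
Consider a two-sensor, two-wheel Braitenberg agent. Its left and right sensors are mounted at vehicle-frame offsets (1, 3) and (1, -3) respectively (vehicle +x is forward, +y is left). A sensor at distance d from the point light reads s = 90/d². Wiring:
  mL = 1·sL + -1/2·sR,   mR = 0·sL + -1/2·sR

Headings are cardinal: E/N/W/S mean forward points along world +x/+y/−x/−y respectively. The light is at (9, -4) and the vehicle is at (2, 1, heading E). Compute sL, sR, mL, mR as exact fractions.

left sensor world pos  = (3, 4); dL² = 100
right sensor world pos = (3, -2); dR² = 40
sL = 90/100 = 9/10
sR = 90/40 = 9/4
mL = 1·sL + -1/2·sR = -9/40
mR = 0·sL + -1/2·sR = -9/8

9/10 9/4 -9/40 -9/8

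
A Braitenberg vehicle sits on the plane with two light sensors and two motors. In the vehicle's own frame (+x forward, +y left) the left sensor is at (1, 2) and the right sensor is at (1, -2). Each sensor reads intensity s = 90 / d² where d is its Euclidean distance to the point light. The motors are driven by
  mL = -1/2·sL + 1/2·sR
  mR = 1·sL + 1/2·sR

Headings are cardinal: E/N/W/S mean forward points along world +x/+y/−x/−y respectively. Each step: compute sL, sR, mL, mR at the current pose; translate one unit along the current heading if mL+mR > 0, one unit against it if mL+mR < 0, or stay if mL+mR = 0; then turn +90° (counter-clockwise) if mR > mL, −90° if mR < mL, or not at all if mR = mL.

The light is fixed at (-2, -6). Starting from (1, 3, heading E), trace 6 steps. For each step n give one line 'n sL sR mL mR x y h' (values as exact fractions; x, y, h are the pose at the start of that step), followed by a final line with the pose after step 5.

n=0: pose=(1,3,E); sL=90/137, sR=18/13; mL=648/1781, mR=2403/1781; mL+mR=3051/1781 → advance +1; mR−mL=135/137 → turn +1·90°
n=1: pose=(2,3,N); sL=45/52, sR=45/68; mL=-45/442, mR=2115/1768; mL+mR=1935/1768 → advance +1; mR−mL=135/104 → turn +1·90°
n=2: pose=(2,4,W); sL=90/73, sR=10/17; mL=-400/1241, mR=1895/1241; mL+mR=1495/1241 → advance +1; mR−mL=135/73 → turn +1·90°
n=3: pose=(1,4,S); sL=45/53, sR=45/41; mL=270/2173, mR=6075/4346; mL+mR=6615/4346 → advance +1; mR−mL=135/106 → turn +1·90°
n=4: pose=(1,3,E); sL=90/137, sR=18/13; mL=648/1781, mR=2403/1781; mL+mR=3051/1781 → advance +1; mR−mL=135/137 → turn +1·90°
n=5: pose=(2,3,N); sL=45/52, sR=45/68; mL=-45/442, mR=2115/1768; mL+mR=1935/1768 → advance +1; mR−mL=135/104 → turn +1·90°

0 90/137 18/13 648/1781 2403/1781 1 3 E
1 45/52 45/68 -45/442 2115/1768 2 3 N
2 90/73 10/17 -400/1241 1895/1241 2 4 W
3 45/53 45/41 270/2173 6075/4346 1 4 S
4 90/137 18/13 648/1781 2403/1781 1 3 E
5 45/52 45/68 -45/442 2115/1768 2 3 N
final 2 4 W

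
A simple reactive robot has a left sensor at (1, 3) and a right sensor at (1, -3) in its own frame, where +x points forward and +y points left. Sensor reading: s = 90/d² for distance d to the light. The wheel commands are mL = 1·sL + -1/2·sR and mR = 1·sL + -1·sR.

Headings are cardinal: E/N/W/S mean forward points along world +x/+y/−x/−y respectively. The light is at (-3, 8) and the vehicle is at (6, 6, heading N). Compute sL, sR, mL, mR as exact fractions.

90/37 18/29 2277/1073 1944/1073

left sensor world pos  = (3, 7); dL² = 37
right sensor world pos = (9, 7); dR² = 145
sL = 90/37 = 90/37
sR = 90/145 = 18/29
mL = 1·sL + -1/2·sR = 2277/1073
mR = 1·sL + -1·sR = 1944/1073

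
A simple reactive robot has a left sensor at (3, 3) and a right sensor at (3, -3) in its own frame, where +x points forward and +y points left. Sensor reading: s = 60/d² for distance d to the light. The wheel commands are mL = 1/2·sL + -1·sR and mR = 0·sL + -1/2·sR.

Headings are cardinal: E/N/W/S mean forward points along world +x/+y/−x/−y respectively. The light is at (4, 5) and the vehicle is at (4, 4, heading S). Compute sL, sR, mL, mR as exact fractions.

left sensor world pos  = (7, 1); dL² = 25
right sensor world pos = (1, 1); dR² = 25
sL = 60/25 = 12/5
sR = 60/25 = 12/5
mL = 1/2·sL + -1·sR = -6/5
mR = 0·sL + -1/2·sR = -6/5

12/5 12/5 -6/5 -6/5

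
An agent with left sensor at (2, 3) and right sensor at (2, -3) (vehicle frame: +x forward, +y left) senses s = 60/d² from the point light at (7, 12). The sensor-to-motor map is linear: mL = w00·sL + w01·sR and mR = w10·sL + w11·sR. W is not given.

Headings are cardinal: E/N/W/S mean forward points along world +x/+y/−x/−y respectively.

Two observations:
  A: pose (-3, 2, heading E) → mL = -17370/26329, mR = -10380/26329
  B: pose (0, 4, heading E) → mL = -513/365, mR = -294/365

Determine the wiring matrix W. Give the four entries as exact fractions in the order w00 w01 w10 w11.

-1 -1/2 -1/2 -1/2

obs A: pose=(-3,2,E) → sL=60/113, sR=60/233, mL=-17370/26329, mR=-10380/26329
obs B: pose=(0,4,E) → sL=6/5, sR=30/73, mL=-513/365, mR=-294/365
sensor matrix S = [[60/113, 60/233], [6/5, 30/73]]; det S = -174528/1922017
solve [mL_A; mL_B] = S·[w00; w01] and [mR_A; mR_B] = S·[w10; w11]:
  w00 = -1, w01 = -1/2, w10 = -1/2, w11 = -1/2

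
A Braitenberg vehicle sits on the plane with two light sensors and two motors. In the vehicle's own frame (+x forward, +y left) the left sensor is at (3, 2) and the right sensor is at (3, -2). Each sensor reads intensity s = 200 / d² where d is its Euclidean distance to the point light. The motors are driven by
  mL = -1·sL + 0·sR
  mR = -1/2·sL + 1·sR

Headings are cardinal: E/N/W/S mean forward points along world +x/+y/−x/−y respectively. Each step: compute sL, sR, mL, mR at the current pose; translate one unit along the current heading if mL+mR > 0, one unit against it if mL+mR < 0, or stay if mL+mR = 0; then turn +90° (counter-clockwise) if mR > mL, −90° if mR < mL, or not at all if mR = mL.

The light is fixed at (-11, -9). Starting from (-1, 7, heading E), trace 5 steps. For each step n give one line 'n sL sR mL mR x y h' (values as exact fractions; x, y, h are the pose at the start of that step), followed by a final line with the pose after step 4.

n=0: pose=(-1,7,E); sL=200/493, sR=40/73; mL=-200/493, mR=12420/35989; mL+mR=-2180/35989 → advance -1; mR−mL=27020/35989 → turn +1·90°
n=1: pose=(-2,7,N); sL=20/41, sR=100/241; mL=-20/41, mR=1690/9881; mL+mR=-3130/9881 → advance -1; mR−mL=6510/9881 → turn +1·90°
n=2: pose=(-2,6,W); sL=40/41, sR=8/13; mL=-40/41, mR=68/533; mL+mR=-452/533 → advance -1; mR−mL=588/533 → turn +1·90°
n=3: pose=(-1,6,S); sL=25/36, sR=25/26; mL=-25/36, mR=575/936; mL+mR=-25/312 → advance -1; mR−mL=1225/936 → turn +1·90°
n=4: pose=(-1,7,E); sL=200/493, sR=40/73; mL=-200/493, mR=12420/35989; mL+mR=-2180/35989 → advance -1; mR−mL=27020/35989 → turn +1·90°

0 200/493 40/73 -200/493 12420/35989 -1 7 E
1 20/41 100/241 -20/41 1690/9881 -2 7 N
2 40/41 8/13 -40/41 68/533 -2 6 W
3 25/36 25/26 -25/36 575/936 -1 6 S
4 200/493 40/73 -200/493 12420/35989 -1 7 E
final -2 7 N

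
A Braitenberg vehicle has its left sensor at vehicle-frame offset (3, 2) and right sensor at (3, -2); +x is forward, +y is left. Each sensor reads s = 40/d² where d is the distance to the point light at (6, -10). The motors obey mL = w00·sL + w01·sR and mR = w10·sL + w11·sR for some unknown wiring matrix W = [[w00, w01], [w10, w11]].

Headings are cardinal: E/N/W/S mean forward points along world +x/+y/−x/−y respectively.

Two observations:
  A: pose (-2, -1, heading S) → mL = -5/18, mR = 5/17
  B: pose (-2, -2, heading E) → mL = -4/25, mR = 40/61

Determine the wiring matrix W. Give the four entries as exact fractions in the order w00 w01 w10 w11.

obs A: pose=(-2,-1,S) → sL=5/9, sR=5/17, mL=-5/18, mR=5/17
obs B: pose=(-2,-2,E) → sL=8/25, sR=40/61, mL=-4/25, mR=40/61
sensor matrix S = [[5/9, 5/17], [8/25, 40/61]]; det S = 12608/46665
solve [mL_A; mL_B] = S·[w00; w01] and [mR_A; mR_B] = S·[w10; w11]:
  w00 = -1/2, w01 = 0, w10 = 0, w11 = 1

-1/2 0 0 1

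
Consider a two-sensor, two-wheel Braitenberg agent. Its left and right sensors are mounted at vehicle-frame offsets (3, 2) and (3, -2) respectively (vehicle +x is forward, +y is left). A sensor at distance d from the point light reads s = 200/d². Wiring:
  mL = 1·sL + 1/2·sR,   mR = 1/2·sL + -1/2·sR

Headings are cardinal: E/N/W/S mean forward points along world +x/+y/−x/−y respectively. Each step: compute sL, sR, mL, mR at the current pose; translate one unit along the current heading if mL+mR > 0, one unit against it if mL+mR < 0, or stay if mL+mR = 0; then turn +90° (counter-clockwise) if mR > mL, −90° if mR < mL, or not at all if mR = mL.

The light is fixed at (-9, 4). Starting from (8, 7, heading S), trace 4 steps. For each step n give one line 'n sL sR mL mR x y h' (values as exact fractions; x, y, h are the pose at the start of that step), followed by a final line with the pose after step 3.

n=0: pose=(8,7,S); sL=200/361, sR=8/9; mL=3244/3249, mR=-544/3249; mL+mR=300/361 → advance +1; mR−mL=-3788/3249 → turn -1·90°
n=1: pose=(8,6,W); sL=50/49, sR=50/53; mL=3875/2597, mR=100/2597; mL+mR=75/49 → advance +1; mR−mL=-3775/2597 → turn -1·90°
n=2: pose=(7,6,N); sL=200/221, sR=200/349; mL=91900/77129, mR=12800/77129; mL+mR=300/221 → advance +1; mR−mL=-79100/77129 → turn -1·90°
n=3: pose=(7,7,E); sL=100/193, sR=100/181; mL=27750/34933, mR=-600/34933; mL+mR=150/193 → advance +1; mR−mL=-28350/34933 → turn -1·90°

0 200/361 8/9 3244/3249 -544/3249 8 7 S
1 50/49 50/53 3875/2597 100/2597 8 6 W
2 200/221 200/349 91900/77129 12800/77129 7 6 N
3 100/193 100/181 27750/34933 -600/34933 7 7 E
final 8 7 S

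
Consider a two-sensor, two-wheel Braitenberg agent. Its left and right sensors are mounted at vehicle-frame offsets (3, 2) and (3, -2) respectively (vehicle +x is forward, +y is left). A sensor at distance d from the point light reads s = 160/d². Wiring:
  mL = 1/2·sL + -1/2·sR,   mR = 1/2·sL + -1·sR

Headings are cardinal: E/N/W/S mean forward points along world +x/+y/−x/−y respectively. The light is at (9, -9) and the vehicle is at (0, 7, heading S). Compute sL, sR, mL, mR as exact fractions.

80/109 16/29 288/3161 -584/3161

left sensor world pos  = (2, 4); dL² = 218
right sensor world pos = (-2, 4); dR² = 290
sL = 160/218 = 80/109
sR = 160/290 = 16/29
mL = 1/2·sL + -1/2·sR = 288/3161
mR = 1/2·sL + -1·sR = -584/3161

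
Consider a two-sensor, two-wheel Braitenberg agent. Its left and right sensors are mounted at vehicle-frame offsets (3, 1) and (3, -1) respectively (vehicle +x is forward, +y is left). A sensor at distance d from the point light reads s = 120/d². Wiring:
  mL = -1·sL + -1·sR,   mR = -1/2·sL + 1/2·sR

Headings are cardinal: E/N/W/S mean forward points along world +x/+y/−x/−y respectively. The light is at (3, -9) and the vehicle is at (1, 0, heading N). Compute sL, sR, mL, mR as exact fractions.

40/51 24/29 -2384/1479 32/1479

left sensor world pos  = (0, 3); dL² = 153
right sensor world pos = (2, 3); dR² = 145
sL = 120/153 = 40/51
sR = 120/145 = 24/29
mL = -1·sL + -1·sR = -2384/1479
mR = -1/2·sL + 1/2·sR = 32/1479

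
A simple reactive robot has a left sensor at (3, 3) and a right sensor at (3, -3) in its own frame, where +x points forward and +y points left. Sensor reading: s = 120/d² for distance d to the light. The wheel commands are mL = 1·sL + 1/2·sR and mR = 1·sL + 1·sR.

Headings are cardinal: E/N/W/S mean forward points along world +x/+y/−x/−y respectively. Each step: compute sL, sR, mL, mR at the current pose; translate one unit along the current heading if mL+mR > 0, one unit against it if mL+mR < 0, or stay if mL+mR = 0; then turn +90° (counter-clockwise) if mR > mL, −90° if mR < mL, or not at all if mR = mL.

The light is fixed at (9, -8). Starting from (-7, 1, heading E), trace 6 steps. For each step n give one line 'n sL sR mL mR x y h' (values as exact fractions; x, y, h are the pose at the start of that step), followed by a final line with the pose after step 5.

0 120/313 24/41 8676/12833 12432/12833 -7 1 E
1 10/39 5/12 145/312 35/52 -6 1 N
2 120/373 120/493 81540/183889 103920/183889 -6 2 W
3 60/109 12/41 3114/4469 3768/4469 -7 2 S
4 120/313 24/41 8676/12833 12432/12833 -7 1 E
5 10/39 5/12 145/312 35/52 -6 1 N
final -6 2 W

n=0: pose=(-7,1,E); sL=120/313, sR=24/41; mL=8676/12833, mR=12432/12833; mL+mR=21108/12833 → advance +1; mR−mL=12/41 → turn +1·90°
n=1: pose=(-6,1,N); sL=10/39, sR=5/12; mL=145/312, mR=35/52; mL+mR=355/312 → advance +1; mR−mL=5/24 → turn +1·90°
n=2: pose=(-6,2,W); sL=120/373, sR=120/493; mL=81540/183889, mR=103920/183889; mL+mR=185460/183889 → advance +1; mR−mL=60/493 → turn +1·90°
n=3: pose=(-7,2,S); sL=60/109, sR=12/41; mL=3114/4469, mR=3768/4469; mL+mR=6882/4469 → advance +1; mR−mL=6/41 → turn +1·90°
n=4: pose=(-7,1,E); sL=120/313, sR=24/41; mL=8676/12833, mR=12432/12833; mL+mR=21108/12833 → advance +1; mR−mL=12/41 → turn +1·90°
n=5: pose=(-6,1,N); sL=10/39, sR=5/12; mL=145/312, mR=35/52; mL+mR=355/312 → advance +1; mR−mL=5/24 → turn +1·90°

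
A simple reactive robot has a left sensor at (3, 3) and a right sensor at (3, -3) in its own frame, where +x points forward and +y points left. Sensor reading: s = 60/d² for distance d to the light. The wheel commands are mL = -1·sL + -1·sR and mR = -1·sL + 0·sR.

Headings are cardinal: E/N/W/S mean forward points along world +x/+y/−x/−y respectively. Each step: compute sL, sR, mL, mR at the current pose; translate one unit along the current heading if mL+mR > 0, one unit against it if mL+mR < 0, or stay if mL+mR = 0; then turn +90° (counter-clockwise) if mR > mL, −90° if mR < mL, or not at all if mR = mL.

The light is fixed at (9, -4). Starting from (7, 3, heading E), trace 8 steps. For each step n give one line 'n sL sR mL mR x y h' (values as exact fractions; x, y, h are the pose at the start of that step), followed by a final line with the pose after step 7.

n=0: pose=(7,3,E); sL=60/101, sR=60/17; mL=-7080/1717, mR=-60/101; mL+mR=-8100/1717 → advance -1; mR−mL=60/17 → turn +1·90°
n=1: pose=(6,3,N); sL=15/34, sR=3/5; mL=-177/170, mR=-15/34; mL+mR=-126/85 → advance -1; mR−mL=3/5 → turn +1·90°
n=2: pose=(6,2,W); sL=4/3, sR=20/39; mL=-24/13, mR=-4/3; mL+mR=-124/39 → advance -1; mR−mL=20/39 → turn +1·90°
n=3: pose=(7,2,S); sL=6, sR=30/17; mL=-132/17, mR=-6; mL+mR=-234/17 → advance -1; mR−mL=30/17 → turn +1·90°
n=4: pose=(7,3,E); sL=60/101, sR=60/17; mL=-7080/1717, mR=-60/101; mL+mR=-8100/1717 → advance -1; mR−mL=60/17 → turn +1·90°
n=5: pose=(6,3,N); sL=15/34, sR=3/5; mL=-177/170, mR=-15/34; mL+mR=-126/85 → advance -1; mR−mL=3/5 → turn +1·90°
n=6: pose=(6,2,W); sL=4/3, sR=20/39; mL=-24/13, mR=-4/3; mL+mR=-124/39 → advance -1; mR−mL=20/39 → turn +1·90°
n=7: pose=(7,2,S); sL=6, sR=30/17; mL=-132/17, mR=-6; mL+mR=-234/17 → advance -1; mR−mL=30/17 → turn +1·90°

0 60/101 60/17 -7080/1717 -60/101 7 3 E
1 15/34 3/5 -177/170 -15/34 6 3 N
2 4/3 20/39 -24/13 -4/3 6 2 W
3 6 30/17 -132/17 -6 7 2 S
4 60/101 60/17 -7080/1717 -60/101 7 3 E
5 15/34 3/5 -177/170 -15/34 6 3 N
6 4/3 20/39 -24/13 -4/3 6 2 W
7 6 30/17 -132/17 -6 7 2 S
final 7 3 E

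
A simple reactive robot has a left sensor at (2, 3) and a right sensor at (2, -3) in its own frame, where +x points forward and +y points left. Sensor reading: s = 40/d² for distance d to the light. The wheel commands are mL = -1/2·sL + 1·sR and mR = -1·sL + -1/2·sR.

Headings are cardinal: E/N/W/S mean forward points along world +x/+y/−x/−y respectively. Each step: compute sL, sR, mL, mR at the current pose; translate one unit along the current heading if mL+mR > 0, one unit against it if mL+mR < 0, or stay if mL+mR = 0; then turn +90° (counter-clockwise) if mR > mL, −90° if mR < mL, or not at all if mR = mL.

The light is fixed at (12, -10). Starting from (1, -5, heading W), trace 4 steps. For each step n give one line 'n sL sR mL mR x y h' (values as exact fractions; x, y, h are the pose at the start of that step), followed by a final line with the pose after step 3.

0 40/173 40/233 2260/40309 -12780/40309 1 -5 W
1 20/109 20/49 1690/5341 -2070/5341 2 -5 N
2 40/113 8/13 644/1469 -972/1469 2 -6 E
3 10/17 1/5 -8/85 -117/170 1 -6 S
final 1 -5 W

n=0: pose=(1,-5,W); sL=40/173, sR=40/233; mL=2260/40309, mR=-12780/40309; mL+mR=-10520/40309 → advance -1; mR−mL=-15040/40309 → turn -1·90°
n=1: pose=(2,-5,N); sL=20/109, sR=20/49; mL=1690/5341, mR=-2070/5341; mL+mR=-380/5341 → advance -1; mR−mL=-3760/5341 → turn -1·90°
n=2: pose=(2,-6,E); sL=40/113, sR=8/13; mL=644/1469, mR=-972/1469; mL+mR=-328/1469 → advance -1; mR−mL=-1616/1469 → turn -1·90°
n=3: pose=(1,-6,S); sL=10/17, sR=1/5; mL=-8/85, mR=-117/170; mL+mR=-133/170 → advance -1; mR−mL=-101/170 → turn -1·90°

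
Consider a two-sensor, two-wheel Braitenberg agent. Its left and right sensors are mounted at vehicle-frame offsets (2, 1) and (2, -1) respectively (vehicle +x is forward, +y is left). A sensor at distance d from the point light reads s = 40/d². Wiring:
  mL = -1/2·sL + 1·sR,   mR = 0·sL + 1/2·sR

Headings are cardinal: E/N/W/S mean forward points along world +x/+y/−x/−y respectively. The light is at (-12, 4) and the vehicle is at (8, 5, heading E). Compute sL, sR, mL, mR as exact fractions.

left sensor world pos  = (10, 6); dL² = 488
right sensor world pos = (10, 4); dR² = 484
sL = 40/488 = 5/61
sR = 40/484 = 10/121
mL = -1/2·sL + 1·sR = 615/14762
mR = 0·sL + 1/2·sR = 5/121

5/61 10/121 615/14762 5/121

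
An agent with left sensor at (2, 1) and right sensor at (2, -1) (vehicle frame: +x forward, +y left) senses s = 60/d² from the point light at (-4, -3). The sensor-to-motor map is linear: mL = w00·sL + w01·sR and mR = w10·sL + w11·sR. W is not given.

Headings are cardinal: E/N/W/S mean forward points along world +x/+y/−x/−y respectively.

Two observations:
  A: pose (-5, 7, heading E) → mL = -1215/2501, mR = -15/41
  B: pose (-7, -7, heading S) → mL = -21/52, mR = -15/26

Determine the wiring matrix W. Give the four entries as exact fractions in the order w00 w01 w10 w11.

obs A: pose=(-5,7,E) → sL=30/61, sR=30/41, mL=-1215/2501, mR=-15/41
obs B: pose=(-7,-7,S) → sL=3/2, sR=15/13, mL=-21/52, mR=-15/26
sensor matrix S = [[30/61, 30/41], [3/2, 15/13]]; det S = -17235/32513
solve [mL_A; mL_B] = S·[w00; w01] and [mR_A; mR_B] = S·[w10; w11]:
  w00 = 1/2, w01 = -1, w10 = 0, w11 = -1/2

1/2 -1 0 -1/2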